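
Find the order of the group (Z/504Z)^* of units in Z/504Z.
|(Z/504Z)^*| = 144

(Z/504Z)^* consists of the classes a with gcd(a, 504) = 1, so its order is φ(504). φ is multiplicative, with φ(p^e) = p^e − p^(e−1). Factorise 504 = 2^3 · 3^2 · 7. Then
  φ(504) = (2^3 − 2^2) · (3^2 − 3^1) · (7 − 1) = 4 · 6 · 6 = 144.
Thus |(Z/504Z)^*| = 144.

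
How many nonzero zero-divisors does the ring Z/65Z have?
Z/65Z has 16 nonzero zero-divisors

In Z/65Z each nonzero element is either a unit (gcd with 65 is 1) or a zero-divisor (gcd > 1). The number of units is φ(65): factorise 65 = 5 · 13, so φ(65) = (5 − 1) · (13 − 1) = 4 · 12 = 48. The nonzero elements number 65 − 1 = 64. Hence the nonzero zero-divisors number 64 − 48 = 16.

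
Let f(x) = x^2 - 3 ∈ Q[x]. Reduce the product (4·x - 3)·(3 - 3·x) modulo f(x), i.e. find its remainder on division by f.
First multiply in Q[x] without reducing: a · b = -12·x^2 + 21·x - 9. Now divide by f(x) = x^2 - 3, eliminating the leading term at each step:
  leading term -12·x^2: subtract (-12)·f(x) = 36 - 12·x^2, leaving 21·x - 45
The degree is now < 2, so this is the remainder. Hence a · b ≡ 21·x - 45 in Q[x]/(f).

Final answer: a · b ≡ 21·x - 45 (mod f(x))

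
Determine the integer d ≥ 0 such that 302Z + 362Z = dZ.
In the PID Z, (a, b) is generated by gcd(a, b). Compute gcd(362, 302) with the extended Euclidean algorithm, tracking rows (r, s, t) with s·362 + t·302 = r:
  row A: (362, 1, 0)   [1·362 + 0·302 = 362]
  row B: (302, 0, 1)   [0·362 + 1·302 = 302]
  362 = 1·302 + 60   → row C = row A − 1·row B = (60, 1, −1)   [check: 1·362 − 1·302 = 60]
  302 = 5·60 + 2   → row D = row B − 5·row C = (2, −5, 6)   [check: −5·362 + 6·302 = 2]
  60 = 30·2 + 0   → remainder 0, stop. gcd = 2 (last nonzero row D).
So gcd(302, 362) = 2, with Bézout identity −5·362 + 6·302 = 2. Containment (⊇): the Bézout identity exhibits 2 as an element of (302, 362), giving (2) ⊆ (302, 362). Containment (⊆): since 2 | 302 and 2 | 362 (302 = 2·151, 362 = 2·181), every Z-linear combination of 302 and 362 is divisible by 2, so (302, 362) ⊆ (2). Therefore (302, 362) = (2), d = 2.

Final answer: (302, 362) = (2); d = 2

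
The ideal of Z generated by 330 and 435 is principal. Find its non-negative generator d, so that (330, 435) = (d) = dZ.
(330, 435) = (15); d = 15

In the PID Z, (a, b) is generated by gcd(a, b). Compute gcd(435, 330) with the extended Euclidean algorithm, tracking rows (r, s, t) with s·435 + t·330 = r:
  row A: (435, 1, 0)   [1·435 + 0·330 = 435]
  row B: (330, 0, 1)   [0·435 + 1·330 = 330]
  435 = 1·330 + 105   → row C = row A − 1·row B = (105, 1, −1)   [check: 1·435 − 1·330 = 105]
  330 = 3·105 + 15   → row D = row B − 3·row C = (15, −3, 4)   [check: −3·435 + 4·330 = 15]
  105 = 7·15 + 0   → remainder 0, stop. gcd = 15 (last nonzero row D).
So gcd(330, 435) = 15, with Bézout identity −3·435 + 4·330 = 15. Containment (⊇): the Bézout identity exhibits 15 as an element of (330, 435), giving (15) ⊆ (330, 435). Containment (⊆): since 15 | 330 and 15 | 435 (330 = 15·22, 435 = 15·29), every Z-linear combination of 330 and 435 is divisible by 15, so (330, 435) ⊆ (15). Therefore (330, 435) = (15), d = 15.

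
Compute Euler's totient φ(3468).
φ(3468) = 1088

φ is multiplicative, with φ(p^e) = p^e − p^(e−1). Factorise 3468 = 2^2 · 3 · 17^2. Then
  φ(3468) = (2^2 − 2^1) · (3 − 1) · (17^2 − 17^1) = 2 · 2 · 272 = 1088.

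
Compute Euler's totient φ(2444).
φ(2444) = 1104

φ is multiplicative, with φ(p^e) = p^e − p^(e−1). Factorise 2444 = 2^2 · 13 · 47. Then
  φ(2444) = (2^2 − 2^1) · (13 − 1) · (47 − 1) = 2 · 12 · 46 = 1104.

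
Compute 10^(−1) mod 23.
Apply the extended Euclidean algorithm to (23, 10), tracking rows (r, s, t) with s·23 + t·10 = r. Each division r_prev = q·r_cur + r_new produces the new row as (previous row) − q·(current row):
  row A: (23, 1, 0)   [1·23 + 0·10 = 23]
  row B: (10, 0, 1)   [0·23 + 1·10 = 10]
  23 = 2·10 + 3   → row C = row A − 2·row B = (3, 1, −2)   [check: 1·23 − 2·10 = 3]
  10 = 3·3 + 1   → row D = row B − 3·row C = (1, −3, 7)   [check: −3·23 + 7·10 = 1]
  3 = 3·1 + 0   → remainder 0, stop. gcd = 1 (last nonzero row D).
The gcd is 1, so 10 is invertible mod 23. The last nonzero row gives −3·23 + 7·10 = 1, so t = 7. So 10^(−1) ≡ 7 (mod 23). Verify: 10 · 7 = 70 ≡ 1 (mod 23). ✓

Final answer: 10^(−1) ≡ 7 (mod 23)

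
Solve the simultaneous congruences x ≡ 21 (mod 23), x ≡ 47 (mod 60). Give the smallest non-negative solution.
x ≡ 527 (mod 1380); the representative in [0, 1380) is 527

The moduli 23, 60 are pairwise coprime, so by the CRT there is a unique solution mod 23·60 = 1380.
Solve by successive substitution. Start with x ≡ 21 (mod 23).
  Combine with x ≡ 47 (mod 60): write x = 21 + 23·t and require 21 + 23·t ≡ 47 (mod 60), i.e. 23·t ≡ 47 − 21 ≡ 26 (mod 60). Since 23^(−1) ≡ 47 (mod 60), t ≡ 47·26 ≡ 22 (mod 60). So x ≡ 21 + 23·22 = 527 (mod 1380).
Unique solution in [0, 1380): x = 527.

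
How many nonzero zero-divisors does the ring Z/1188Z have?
Z/1188Z has 827 nonzero zero-divisors

In Z/1188Z each nonzero element is either a unit (gcd with 1188 is 1) or a zero-divisor (gcd > 1). The number of units is φ(1188): factorise 1188 = 2^2 · 3^3 · 11, so φ(1188) = (2^2 − 2^1) · (3^3 − 3^2) · (11 − 1) = 2 · 18 · 10 = 360. The nonzero elements number 1188 − 1 = 1187. Hence the nonzero zero-divisors number 1187 − 360 = 827.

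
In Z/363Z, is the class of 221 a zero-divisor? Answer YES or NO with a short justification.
NO

gcd(221, 363) = 1, so 221 is a unit in Z/363Z (it has a multiplicative inverse). A unit cannot be a zero-divisor: if 221·b ≡ 0 then multiplying both sides by 221^(−1) gives b ≡ 0. So 221 is not a zero-divisor.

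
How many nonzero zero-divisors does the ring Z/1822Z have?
In Z/1822Z each nonzero element is either a unit (gcd with 1822 is 1) or a zero-divisor (gcd > 1). The number of units is φ(1822): factorise 1822 = 2 · 911, so φ(1822) = (2 − 1) · (911 − 1) = 1 · 910 = 910. The nonzero elements number 1822 − 1 = 1821. Hence the nonzero zero-divisors number 1821 − 910 = 911.

Final answer: Z/1822Z has 911 nonzero zero-divisors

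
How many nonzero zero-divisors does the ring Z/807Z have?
Z/807Z has 270 nonzero zero-divisors

In Z/807Z each nonzero element is either a unit (gcd with 807 is 1) or a zero-divisor (gcd > 1). The number of units is φ(807): factorise 807 = 3 · 269, so φ(807) = (3 − 1) · (269 − 1) = 2 · 268 = 536. The nonzero elements number 807 − 1 = 806. Hence the nonzero zero-divisors number 806 − 536 = 270.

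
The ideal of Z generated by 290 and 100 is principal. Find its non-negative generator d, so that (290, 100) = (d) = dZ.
In the PID Z, (a, b) is generated by gcd(a, b). Compute gcd(290, 100) with the extended Euclidean algorithm, tracking rows (r, s, t) with s·290 + t·100 = r:
  row A: (290, 1, 0)   [1·290 + 0·100 = 290]
  row B: (100, 0, 1)   [0·290 + 1·100 = 100]
  290 = 2·100 + 90   → row C = row A − 2·row B = (90, 1, −2)   [check: 1·290 − 2·100 = 90]
  100 = 1·90 + 10   → row D = row B − 1·row C = (10, −1, 3)   [check: −1·290 + 3·100 = 10]
  90 = 9·10 + 0   → remainder 0, stop. gcd = 10 (last nonzero row D).
So gcd(290, 100) = 10, with Bézout identity −1·290 + 3·100 = 10. Containment (⊇): the Bézout identity exhibits 10 as an element of (290, 100), giving (10) ⊆ (290, 100). Containment (⊆): since 10 | 290 and 10 | 100 (290 = 10·29, 100 = 10·10), every Z-linear combination of 290 and 100 is divisible by 10, so (290, 100) ⊆ (10). Therefore (290, 100) = (10), d = 10.

Final answer: (290, 100) = (10); d = 10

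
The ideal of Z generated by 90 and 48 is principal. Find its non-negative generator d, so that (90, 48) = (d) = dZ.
(90, 48) = (6); d = 6

In the PID Z, (a, b) is generated by gcd(a, b). Compute gcd(90, 48) with the extended Euclidean algorithm, tracking rows (r, s, t) with s·90 + t·48 = r:
  row A: (90, 1, 0)   [1·90 + 0·48 = 90]
  row B: (48, 0, 1)   [0·90 + 1·48 = 48]
  90 = 1·48 + 42   → row C = row A − 1·row B = (42, 1, −1)   [check: 1·90 − 1·48 = 42]
  48 = 1·42 + 6   → row D = row B − 1·row C = (6, −1, 2)   [check: −1·90 + 2·48 = 6]
  42 = 7·6 + 0   → remainder 0, stop. gcd = 6 (last nonzero row D).
So gcd(90, 48) = 6, with Bézout identity −1·90 + 2·48 = 6. Containment (⊇): the Bézout identity exhibits 6 as an element of (90, 48), giving (6) ⊆ (90, 48). Containment (⊆): since 6 | 90 and 6 | 48 (90 = 6·15, 48 = 6·8), every Z-linear combination of 90 and 48 is divisible by 6, so (90, 48) ⊆ (6). Therefore (90, 48) = (6), d = 6.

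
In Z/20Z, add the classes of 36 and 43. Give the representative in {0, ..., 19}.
Reduce the summands first: 36 ≡ 16, 43 ≡ 3 (mod 20), so 36 + 43 ≡ 16 + 3 (mod 20). 16 + 3 = 19; 19 = 0·20 + 19, so (36 + 43) mod 20 = 19.

Final answer: 19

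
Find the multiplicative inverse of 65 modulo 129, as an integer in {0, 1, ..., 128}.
Apply the extended Euclidean algorithm to (129, 65), tracking rows (r, s, t) with s·129 + t·65 = r. Each division r_prev = q·r_cur + r_new produces the new row as (previous row) − q·(current row):
  row A: (129, 1, 0)   [1·129 + 0·65 = 129]
  row B: (65, 0, 1)   [0·129 + 1·65 = 65]
  129 = 1·65 + 64   → row C = row A − 1·row B = (64, 1, −1)   [check: 1·129 − 1·65 = 64]
  65 = 1·64 + 1   → row D = row B − 1·row C = (1, −1, 2)   [check: −1·129 + 2·65 = 1]
  64 = 64·1 + 0   → remainder 0, stop. gcd = 1 (last nonzero row D).
The gcd is 1, so 65 is invertible mod 129. The last nonzero row gives −1·129 + 2·65 = 1, so t = 2. So 65^(−1) ≡ 2 (mod 129). Verify: 65 · 2 = 130 ≡ 1 (mod 129). ✓

Final answer: 65^(−1) ≡ 2 (mod 129)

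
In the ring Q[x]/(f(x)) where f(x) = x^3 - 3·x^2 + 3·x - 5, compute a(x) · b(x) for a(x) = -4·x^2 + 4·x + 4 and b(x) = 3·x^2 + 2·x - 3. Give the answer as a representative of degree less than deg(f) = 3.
a · b ≡ -28·x^2 + 32·x - 172 (mod f(x))

First multiply in Q[x] without reducing: a · b = -12·x^4 + 4·x^3 + 32·x^2 - 4·x - 12. Now divide by f(x) = x^3 - 3·x^2 + 3·x - 5, eliminating the leading term at each step:
  leading term -12·x^4: subtract (-12·x)·f(x) = -12·x^4 + 36·x^3 - 36·x^2 + 60·x, leaving -32·x^3 + 68·x^2 - 64·x - 12
  leading term -32·x^3: subtract (-32)·f(x) = -32·x^3 + 96·x^2 - 96·x + 160, leaving -28·x^2 + 32·x - 172
The degree is now < 3, so this is the remainder. Hence a · b ≡ -28·x^2 + 32·x - 172 in Q[x]/(f).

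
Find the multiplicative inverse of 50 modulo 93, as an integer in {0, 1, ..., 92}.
Apply the extended Euclidean algorithm to (93, 50), tracking rows (r, s, t) with s·93 + t·50 = r. Each division r_prev = q·r_cur + r_new produces the new row as (previous row) − q·(current row):
  row A: (93, 1, 0)   [1·93 + 0·50 = 93]
  row B: (50, 0, 1)   [0·93 + 1·50 = 50]
  93 = 1·50 + 43   → row C = row A − 1·row B = (43, 1, −1)   [check: 1·93 − 1·50 = 43]
  50 = 1·43 + 7   → row D = row B − 1·row C = (7, −1, 2)   [check: −1·93 + 2·50 = 7]
  43 = 6·7 + 1   → row E = row C − 6·row D = (1, 7, −13)   [check: 7·93 − 13·50 = 1]
  7 = 7·1 + 0   → remainder 0, stop. gcd = 1 (last nonzero row E).
The gcd is 1, so 50 is invertible mod 93. The last nonzero row gives 7·93 − 13·50 = 1, so t = −13. So 50^(−1) ≡ −13 ≡ 80 (mod 93). Verify: 50 · 80 = 4000 ≡ 1 (mod 93). ✓

Final answer: 50^(−1) ≡ 80 (mod 93)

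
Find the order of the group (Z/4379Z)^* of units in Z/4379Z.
|(Z/4379Z)^*| = 4200

(Z/4379Z)^* consists of the classes a with gcd(a, 4379) = 1, so its order is φ(4379). φ is multiplicative, with φ(p^e) = p^e − p^(e−1). Factorise 4379 = 29 · 151. Then
  φ(4379) = (29 − 1) · (151 − 1) = 28 · 150 = 4200.
Thus |(Z/4379Z)^*| = 4200.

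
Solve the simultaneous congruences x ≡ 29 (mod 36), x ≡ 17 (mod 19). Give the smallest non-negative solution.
The moduli 36, 19 are pairwise coprime, so by the CRT there is a unique solution mod 36·19 = 684.
Solve by successive substitution. Start with x ≡ 29 (mod 36).
  Combine with x ≡ 17 (mod 19): write x = 29 + 36·t and require 29 + 36·t ≡ 17 (mod 19), i.e. 36·t ≡ 17 − 29 ≡ 7 (mod 19). Since 36^(−1) ≡ 9 (mod 19) (36 ≡ 17 (mod 19)), t ≡ 9·7 ≡ 6 (mod 19). So x ≡ 29 + 36·6 = 245 (mod 684).
Unique solution in [0, 684): x = 245.

Final answer: x ≡ 245 (mod 684); the representative in [0, 684) is 245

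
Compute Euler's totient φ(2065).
φ is multiplicative, with φ(p^e) = p^e − p^(e−1). Factorise 2065 = 5 · 7 · 59. Then
  φ(2065) = (5 − 1) · (7 − 1) · (59 − 1) = 4 · 6 · 58 = 1392.

Final answer: φ(2065) = 1392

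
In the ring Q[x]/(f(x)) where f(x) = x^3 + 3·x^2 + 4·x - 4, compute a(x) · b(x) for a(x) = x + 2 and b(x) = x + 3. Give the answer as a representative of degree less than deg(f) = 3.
First multiply in Q[x] without reducing: a · b = x^2 + 5·x + 6. This already has degree < 3, so no reduction is needed. Hence a · b ≡ x^2 + 5·x + 6 in Q[x]/(f).

Final answer: a · b ≡ x^2 + 5·x + 6 (mod f(x))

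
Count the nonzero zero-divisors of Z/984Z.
Z/984Z has 663 nonzero zero-divisors

In Z/984Z each nonzero element is either a unit (gcd with 984 is 1) or a zero-divisor (gcd > 1). The number of units is φ(984): factorise 984 = 2^3 · 3 · 41, so φ(984) = (2^3 − 2^2) · (3 − 1) · (41 − 1) = 4 · 2 · 40 = 320. The nonzero elements number 984 − 1 = 983. Hence the nonzero zero-divisors number 983 − 320 = 663.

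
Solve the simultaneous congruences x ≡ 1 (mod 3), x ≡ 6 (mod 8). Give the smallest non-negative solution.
The moduli 3, 8 are pairwise coprime, so by the CRT there is a unique solution mod 3·8 = 24.
Solve by successive substitution. Start with x ≡ 1 (mod 3).
  Combine with x ≡ 6 (mod 8): write x = 1 + 3·t and require 1 + 3·t ≡ 6 (mod 8), i.e. 3·t ≡ 6 − 1 ≡ 5 (mod 8). Since 3^(−1) ≡ 3 (mod 8), t ≡ 3·5 ≡ 7 (mod 8). So x ≡ 1 + 3·7 = 22 (mod 24).
Unique solution in [0, 24): x = 22.

Final answer: x ≡ 22 (mod 24); the representative in [0, 24) is 22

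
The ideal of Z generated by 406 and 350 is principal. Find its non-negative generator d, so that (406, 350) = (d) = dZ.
(406, 350) = (14); d = 14

In the PID Z, (a, b) is generated by gcd(a, b). Compute gcd(406, 350) with the extended Euclidean algorithm, tracking rows (r, s, t) with s·406 + t·350 = r:
  row A: (406, 1, 0)   [1·406 + 0·350 = 406]
  row B: (350, 0, 1)   [0·406 + 1·350 = 350]
  406 = 1·350 + 56   → row C = row A − 1·row B = (56, 1, −1)   [check: 1·406 − 1·350 = 56]
  350 = 6·56 + 14   → row D = row B − 6·row C = (14, −6, 7)   [check: −6·406 + 7·350 = 14]
  56 = 4·14 + 0   → remainder 0, stop. gcd = 14 (last nonzero row D).
So gcd(406, 350) = 14, with Bézout identity −6·406 + 7·350 = 14. Containment (⊇): the Bézout identity exhibits 14 as an element of (406, 350), giving (14) ⊆ (406, 350). Containment (⊆): since 14 | 406 and 14 | 350 (406 = 14·29, 350 = 14·25), every Z-linear combination of 406 and 350 is divisible by 14, so (406, 350) ⊆ (14). Therefore (406, 350) = (14), d = 14.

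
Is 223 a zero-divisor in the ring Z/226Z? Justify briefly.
NO

gcd(223, 226) = 1, so 223 is a unit in Z/226Z (it has a multiplicative inverse). A unit cannot be a zero-divisor: if 223·b ≡ 0 then multiplying both sides by 223^(−1) gives b ≡ 0. So 223 is not a zero-divisor.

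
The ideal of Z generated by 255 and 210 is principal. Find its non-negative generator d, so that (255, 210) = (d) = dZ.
In the PID Z, (a, b) is generated by gcd(a, b). Compute gcd(255, 210) with the extended Euclidean algorithm, tracking rows (r, s, t) with s·255 + t·210 = r:
  row A: (255, 1, 0)   [1·255 + 0·210 = 255]
  row B: (210, 0, 1)   [0·255 + 1·210 = 210]
  255 = 1·210 + 45   → row C = row A − 1·row B = (45, 1, −1)   [check: 1·255 − 1·210 = 45]
  210 = 4·45 + 30   → row D = row B − 4·row C = (30, −4, 5)   [check: −4·255 + 5·210 = 30]
  45 = 1·30 + 15   → row E = row C − 1·row D = (15, 5, −6)   [check: 5·255 − 6·210 = 15]
  30 = 2·15 + 0   → remainder 0, stop. gcd = 15 (last nonzero row E).
So gcd(255, 210) = 15, with Bézout identity 5·255 − 6·210 = 15. Containment (⊇): the Bézout identity exhibits 15 as an element of (255, 210), giving (15) ⊆ (255, 210). Containment (⊆): since 15 | 255 and 15 | 210 (255 = 15·17, 210 = 15·14), every Z-linear combination of 255 and 210 is divisible by 15, so (255, 210) ⊆ (15). Therefore (255, 210) = (15), d = 15.

Final answer: (255, 210) = (15); d = 15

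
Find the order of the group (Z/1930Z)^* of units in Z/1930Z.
(Z/1930Z)^* consists of the classes a with gcd(a, 1930) = 1, so its order is φ(1930). φ is multiplicative, with φ(p^e) = p^e − p^(e−1). Factorise 1930 = 2 · 5 · 193. Then
  φ(1930) = (2 − 1) · (5 − 1) · (193 − 1) = 1 · 4 · 192 = 768.
Thus |(Z/1930Z)^*| = 768.

Final answer: |(Z/1930Z)^*| = 768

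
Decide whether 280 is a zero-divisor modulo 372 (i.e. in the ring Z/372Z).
YES

gcd(280, 372) = 4 > 1, so 280 is not a unit in Z/372Z. In Z/nZ every nonzero non-unit is a zero-divisor: explicitly, take b = 372/gcd = 93 ≠ 0 (mod 372); then 280·93 = 26040 = 70·372, i.e. 280·93 ≡ 0 (mod 372). So 280 is a zero-divisor.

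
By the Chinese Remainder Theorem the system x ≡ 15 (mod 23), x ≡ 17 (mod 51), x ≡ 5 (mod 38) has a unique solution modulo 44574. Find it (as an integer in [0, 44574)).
The moduli 23, 51, 38 are pairwise coprime, so by the CRT there is a unique solution mod 23·51·38 = 44574.
Solve by successive substitution. Start with x ≡ 15 (mod 23).
  Combine with x ≡ 17 (mod 51): write x = 15 + 23·t and require 15 + 23·t ≡ 17 (mod 51), i.e. 23·t ≡ 17 − 15 ≡ 2 (mod 51). Since 23^(−1) ≡ 20 (mod 51), t ≡ 20·2 ≡ 40 (mod 51). So x ≡ 15 + 23·40 = 935 (mod 1173).
  Combine with x ≡ 5 (mod 38): write x = 935 + 1173·t and require 935 + 1173·t ≡ 5 (mod 38), i.e. 1173·t ≡ 5 − 935 ≡ 20 (mod 38). Since 1173^(−1) ≡ 15 (mod 38) (1173 ≡ 33 (mod 38)), t ≡ 15·20 ≡ 34 (mod 38). So x ≡ 935 + 1173·34 = 40817 (mod 44574).
Unique solution in [0, 44574): x = 40817.

Final answer: x ≡ 40817 (mod 44574); the representative in [0, 44574) is 40817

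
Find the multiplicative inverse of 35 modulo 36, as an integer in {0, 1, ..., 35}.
35^(−1) ≡ 35 (mod 36)

Apply the extended Euclidean algorithm to (36, 35), tracking rows (r, s, t) with s·36 + t·35 = r. Each division r_prev = q·r_cur + r_new produces the new row as (previous row) − q·(current row):
  row A: (36, 1, 0)   [1·36 + 0·35 = 36]
  row B: (35, 0, 1)   [0·36 + 1·35 = 35]
  36 = 1·35 + 1   → row C = row A − 1·row B = (1, 1, −1)   [check: 1·36 − 1·35 = 1]
  35 = 35·1 + 0   → remainder 0, stop. gcd = 1 (last nonzero row C).
The gcd is 1, so 35 is invertible mod 36. The last nonzero row gives 1·36 − 1·35 = 1, so t = −1. So 35^(−1) ≡ −1 ≡ 35 (mod 36). Verify: 35 · 35 = 1225 ≡ 1 (mod 36). ✓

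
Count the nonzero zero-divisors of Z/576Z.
In Z/576Z each nonzero element is either a unit (gcd with 576 is 1) or a zero-divisor (gcd > 1). The number of units is φ(576): factorise 576 = 2^6 · 3^2, so φ(576) = (2^6 − 2^5) · (3^2 − 3^1) = 32 · 6 = 192. The nonzero elements number 576 − 1 = 575. Hence the nonzero zero-divisors number 575 − 192 = 383.

Final answer: Z/576Z has 383 nonzero zero-divisors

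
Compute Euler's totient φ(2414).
φ is multiplicative, with φ(p^e) = p^e − p^(e−1). Factorise 2414 = 2 · 17 · 71. Then
  φ(2414) = (2 − 1) · (17 − 1) · (71 − 1) = 1 · 16 · 70 = 1120.

Final answer: φ(2414) = 1120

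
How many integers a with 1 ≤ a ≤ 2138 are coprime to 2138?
The number of a ∈ {1, ..., 2138} with gcd(a, 2138) = 1 is by definition Euler's totient φ(2138). φ is multiplicative, with φ(p^e) = p^e − p^(e−1). Factorise 2138 = 2 · 1069. Then
  φ(2138) = (2 − 1) · (1069 − 1) = 1 · 1068 = 1068.
So there are 1068 such integers.

Final answer: 1068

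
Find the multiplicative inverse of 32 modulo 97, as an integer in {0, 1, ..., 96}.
Apply the extended Euclidean algorithm to (97, 32), tracking rows (r, s, t) with s·97 + t·32 = r. Each division r_prev = q·r_cur + r_new produces the new row as (previous row) − q·(current row):
  row A: (97, 1, 0)   [1·97 + 0·32 = 97]
  row B: (32, 0, 1)   [0·97 + 1·32 = 32]
  97 = 3·32 + 1   → row C = row A − 3·row B = (1, 1, −3)   [check: 1·97 − 3·32 = 1]
  32 = 32·1 + 0   → remainder 0, stop. gcd = 1 (last nonzero row C).
The gcd is 1, so 32 is invertible mod 97. The last nonzero row gives 1·97 − 3·32 = 1, so t = −3. So 32^(−1) ≡ −3 ≡ 94 (mod 97). Verify: 32 · 94 = 3008 ≡ 1 (mod 97). ✓

Final answer: 32^(−1) ≡ 94 (mod 97)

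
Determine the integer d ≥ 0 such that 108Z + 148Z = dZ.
In the PID Z, (a, b) is generated by gcd(a, b). Compute gcd(148, 108) with the extended Euclidean algorithm, tracking rows (r, s, t) with s·148 + t·108 = r:
  row A: (148, 1, 0)   [1·148 + 0·108 = 148]
  row B: (108, 0, 1)   [0·148 + 1·108 = 108]
  148 = 1·108 + 40   → row C = row A − 1·row B = (40, 1, −1)   [check: 1·148 − 1·108 = 40]
  108 = 2·40 + 28   → row D = row B − 2·row C = (28, −2, 3)   [check: −2·148 + 3·108 = 28]
  40 = 1·28 + 12   → row E = row C − 1·row D = (12, 3, −4)   [check: 3·148 − 4·108 = 12]
  28 = 2·12 + 4   → row F = row D − 2·row E = (4, −8, 11)   [check: −8·148 + 11·108 = 4]
  12 = 3·4 + 0   → remainder 0, stop. gcd = 4 (last nonzero row F).
So gcd(108, 148) = 4, with Bézout identity −8·148 + 11·108 = 4. Containment (⊇): the Bézout identity exhibits 4 as an element of (108, 148), giving (4) ⊆ (108, 148). Containment (⊆): since 4 | 108 and 4 | 148 (108 = 4·27, 148 = 4·37), every Z-linear combination of 108 and 148 is divisible by 4, so (108, 148) ⊆ (4). Therefore (108, 148) = (4), d = 4.

Final answer: (108, 148) = (4); d = 4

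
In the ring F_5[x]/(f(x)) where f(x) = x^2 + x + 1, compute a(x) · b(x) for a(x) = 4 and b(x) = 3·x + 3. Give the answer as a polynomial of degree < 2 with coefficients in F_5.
a · b ≡ 2·x + 2 (mod f(x))

Multiply as integer polynomials: a · b = 12·x + 12. Reducing coefficients mod 5: a · b ≡ 2·x + 2. This already has degree < 2, so no reduction by f is needed. Hence a · b ≡ 2·x + 2 in F_5[x]/(f).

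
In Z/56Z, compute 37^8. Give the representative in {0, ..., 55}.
Use repeated squaring. Binary(8) = 1000. Walk through the bits of the exponent 8 left-to-right: at each bit after the leading one, square the running value, then multiply by 37 if the bit is 1 (always reducing mod 56):
  bit 1 = 1 (leading): start with 37.
  bit 2 = 0: square 37^2 = 1369 ≡ 25 (mod 56).
  bit 3 = 0: square 25^2 = 625 ≡ 9 (mod 56).
  bit 4 = 0: square 9^2 = 81 ≡ 25 (mod 56).
Final value: 37^8 ≡ 25 (mod 56).

Final answer: 25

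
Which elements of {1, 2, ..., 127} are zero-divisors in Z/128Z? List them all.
An element a ∈ Z/128Z (with a ≠ 0) is a zero-divisor iff gcd(a, 128) > 1 (because a is a unit precisely when gcd(a, n) = 1, and in Z/nZ every nonzero, non-unit element is a zero-divisor). Scan a = 1, ..., 127 and keep those with gcd(a, 128) > 1:
  gcd(2, 128) = 2, gcd(4, 128) = 4, gcd(6, 128) = 2, gcd(8, 128) = 8, gcd(10, 128) = 2, gcd(12, 128) = 4, gcd(14, 128) = 2, gcd(16, 128) = 16, gcd(18, 128) = 2, gcd(20, 128) = 4, gcd(22, 128) = 2, gcd(24, 128) = 8, gcd(26, 128) = 2, gcd(28, 128) = 4, gcd(30, 128) = 2, gcd(32, 128) = 32, gcd(34, 128) = 2, gcd(36, 128) = 4, gcd(38, 128) = 2, gcd(40, 128) = 8, gcd(42, 128) = 2, gcd(44, 128) = 4, gcd(46, 128) = 2, gcd(48, 128) = 16, gcd(50, 128) = 2, gcd(52, 128) = 4, gcd(54, 128) = 2, gcd(56, 128) = 8, gcd(58, 128) = 2, gcd(60, 128) = 4, gcd(62, 128) = 2, gcd(64, 128) = 64, gcd(66, 128) = 2, gcd(68, 128) = 4, gcd(70, 128) = 2, gcd(72, 128) = 8, gcd(74, 128) = 2, gcd(76, 128) = 4, gcd(78, 128) = 2, gcd(80, 128) = 16, gcd(82, 128) = 2, gcd(84, 128) = 4, gcd(86, 128) = 2, gcd(88, 128) = 8, gcd(90, 128) = 2, gcd(92, 128) = 4, gcd(94, 128) = 2, gcd(96, 128) = 32, gcd(98, 128) = 2, gcd(100, 128) = 4, gcd(102, 128) = 2, gcd(104, 128) = 8, gcd(106, 128) = 2, gcd(108, 128) = 4, gcd(110, 128) = 2, gcd(112, 128) = 16, gcd(114, 128) = 2, gcd(116, 128) = 4, gcd(118, 128) = 2, gcd(120, 128) = 8, gcd(122, 128) = 2, gcd(124, 128) = 4, gcd(126, 128) = 2.
All other a ∈ {1, ..., 127} have gcd(a, 128) = 1 and are units. So the nonzero zero-divisors are exactly the 63 values of a appearing in this scan.

Final answer: nonzero zero-divisors of Z/128Z = {2, 4, 6, 8, 10, 12, 14, 16, 18, 20, 22, 24, 26, 28, 30, 32, 34, 36, 38, 40, 42, 44, 46, 48, 50, 52, 54, 56, 58, 60, 62, 64, 66, 68, 70, 72, 74, 76, 78, 80, 82, 84, 86, 88, 90, 92, 94, 96, 98, 100, 102, 104, 106, 108, 110, 112, 114, 116, 118, 120, 122, 124, 126}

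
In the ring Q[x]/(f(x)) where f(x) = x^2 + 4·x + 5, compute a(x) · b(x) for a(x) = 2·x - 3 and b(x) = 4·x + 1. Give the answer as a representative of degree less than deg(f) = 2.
a · b ≡ -42·x - 43 (mod f(x))

First multiply in Q[x] without reducing: a · b = 8·x^2 - 10·x - 3. Now divide by f(x) = x^2 + 4·x + 5, eliminating the leading term at each step:
  leading term 8·x^2: subtract (8)·f(x) = 8·x^2 + 32·x + 40, leaving -42·x - 43
The degree is now < 2, so this is the remainder. Hence a · b ≡ -42·x - 43 in Q[x]/(f).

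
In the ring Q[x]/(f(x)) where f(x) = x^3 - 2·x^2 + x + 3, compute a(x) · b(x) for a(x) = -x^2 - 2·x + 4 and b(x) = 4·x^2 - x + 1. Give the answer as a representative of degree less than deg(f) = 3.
a · b ≡ -9·x^2 + 21·x + 49 (mod f(x))

First multiply in Q[x] without reducing: a · b = -4·x^4 - 7·x^3 + 17·x^2 - 6·x + 4. Now divide by f(x) = x^3 - 2·x^2 + x + 3, eliminating the leading term at each step:
  leading term -4·x^4: subtract (-4·x)·f(x) = -4·x^4 + 8·x^3 - 4·x^2 - 12·x, leaving -15·x^3 + 21·x^2 + 6·x + 4
  leading term -15·x^3: subtract (-15)·f(x) = -15·x^3 + 30·x^2 - 15·x - 45, leaving -9·x^2 + 21·x + 49
The degree is now < 3, so this is the remainder. Hence a · b ≡ -9·x^2 + 21·x + 49 in Q[x]/(f).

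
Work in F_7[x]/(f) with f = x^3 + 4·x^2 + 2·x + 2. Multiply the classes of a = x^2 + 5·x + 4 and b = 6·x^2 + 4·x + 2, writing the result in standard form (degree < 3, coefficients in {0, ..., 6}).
Multiply as integer polynomials: a · b = 6·x^4 + 34·x^3 + 46·x^2 + 26·x + 8. Reducing coefficients mod 7: a · b ≡ 6·x^4 + 6·x^3 + 4·x^2 + 5·x + 1. Now divide by f(x) = x^3 + 4·x^2 + 2·x + 2 in F_7[x], eliminating the leading term at each step:
  leading term 6·x^4: subtract (6·x)·f(x) = 6·x^4 + 3·x^3 + 5·x^2 + 5·x, leaving 3·x^3 + 6·x^2 + 1 (coefficients mod 7)
  leading term 3·x^3: subtract (3)·f(x) = 3·x^3 + 5·x^2 + 6·x + 6, leaving x^2 + x + 2 (coefficients mod 7)
The degree is now < 3, so this is the remainder. Hence a · b ≡ x^2 + x + 2 in F_7[x]/(f).

Final answer: a · b ≡ x^2 + x + 2 (mod f(x))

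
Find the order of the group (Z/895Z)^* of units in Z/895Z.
|(Z/895Z)^*| = 712

(Z/895Z)^* consists of the classes a with gcd(a, 895) = 1, so its order is φ(895). φ is multiplicative, with φ(p^e) = p^e − p^(e−1). Factorise 895 = 5 · 179. Then
  φ(895) = (5 − 1) · (179 − 1) = 4 · 178 = 712.
Thus |(Z/895Z)^*| = 712.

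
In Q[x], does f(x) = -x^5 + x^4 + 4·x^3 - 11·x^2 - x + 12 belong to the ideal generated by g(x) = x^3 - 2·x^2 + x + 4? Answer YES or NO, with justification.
YES

In Q[x] the ideal (g) consists of all multiples of g, so f ∈ (g) iff g | f, i.e. iff the remainder of f on division by g is 0. Divide f by g (g is monic, so eliminate the leading term of the running remainder at each step):
  leading term -x^5: subtract (-x^2)·g(x) = -x^5 + 2·x^4 - x^3 - 4·x^2, leaving -x^4 + 5·x^3 - 7·x^2 - x + 12
  leading term -x^4: subtract (-x)·g(x) = -x^4 + 2·x^3 - x^2 - 4·x, leaving 3·x^3 - 6·x^2 + 3·x + 12
  leading term 3·x^3: subtract (3)·g(x) = 3·x^3 - 6·x^2 + 3·x + 12, leaving 0
The remainder is 0, so f(x) = g(x) · h(x) with h(x) = -x^2 - x + 3. Hence g | f, i.e. f ∈ (g).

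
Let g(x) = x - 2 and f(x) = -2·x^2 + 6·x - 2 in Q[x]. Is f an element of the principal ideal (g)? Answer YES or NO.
NO

In Q[x] the ideal (g) consists of all multiples of g, so f ∈ (g) iff g | f, i.e. iff the remainder of f on division by g is 0. Divide f by g (g is monic, so eliminate the leading term of the running remainder at each step):
  leading term -2·x^2: subtract (-2·x)·g(x) = -2·x^2 + 4·x, leaving 2·x - 2
  leading term 2·x: subtract (2)·g(x) = 2·x - 4, leaving 2
The remainder r(x) = 2 ≠ 0 (and deg r < deg g), so g ∤ f, i.e. f ∉ (g).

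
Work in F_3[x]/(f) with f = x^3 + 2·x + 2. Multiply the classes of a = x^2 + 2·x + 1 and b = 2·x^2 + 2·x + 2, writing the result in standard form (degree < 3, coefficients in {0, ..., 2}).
Multiply as integer polynomials: a · b = 2·x^4 + 6·x^3 + 8·x^2 + 6·x + 2. Reducing coefficients mod 3: a · b ≡ 2·x^4 + 2·x^2 + 2. Now divide by f(x) = x^3 + 2·x + 2 in F_3[x], eliminating the leading term at each step:
  leading term 2·x^4: subtract (2·x)·f(x) = 2·x^4 + x^2 + x, leaving x^2 + 2·x + 2 (coefficients mod 3)
The degree is now < 3, so this is the remainder. Hence a · b ≡ x^2 + 2·x + 2 in F_3[x]/(f).

Final answer: a · b ≡ x^2 + 2·x + 2 (mod f(x))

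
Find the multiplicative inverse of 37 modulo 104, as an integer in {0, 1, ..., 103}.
37^(−1) ≡ 45 (mod 104)

Apply the extended Euclidean algorithm to (104, 37), tracking rows (r, s, t) with s·104 + t·37 = r. Each division r_prev = q·r_cur + r_new produces the new row as (previous row) − q·(current row):
  row A: (104, 1, 0)   [1·104 + 0·37 = 104]
  row B: (37, 0, 1)   [0·104 + 1·37 = 37]
  104 = 2·37 + 30   → row C = row A − 2·row B = (30, 1, −2)   [check: 1·104 − 2·37 = 30]
  37 = 1·30 + 7   → row D = row B − 1·row C = (7, −1, 3)   [check: −1·104 + 3·37 = 7]
  30 = 4·7 + 2   → row E = row C − 4·row D = (2, 5, −14)   [check: 5·104 − 14·37 = 2]
  7 = 3·2 + 1   → row F = row D − 3·row E = (1, −16, 45)   [check: −16·104 + 45·37 = 1]
  2 = 2·1 + 0   → remainder 0, stop. gcd = 1 (last nonzero row F).
The gcd is 1, so 37 is invertible mod 104. The last nonzero row gives −16·104 + 45·37 = 1, so t = 45. So 37^(−1) ≡ 45 (mod 104). Verify: 37 · 45 = 1665 ≡ 1 (mod 104). ✓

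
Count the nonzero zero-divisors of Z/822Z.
In Z/822Z each nonzero element is either a unit (gcd with 822 is 1) or a zero-divisor (gcd > 1). The number of units is φ(822): factorise 822 = 2 · 3 · 137, so φ(822) = (2 − 1) · (3 − 1) · (137 − 1) = 1 · 2 · 136 = 272. The nonzero elements number 822 − 1 = 821. Hence the nonzero zero-divisors number 821 − 272 = 549.

Final answer: Z/822Z has 549 nonzero zero-divisors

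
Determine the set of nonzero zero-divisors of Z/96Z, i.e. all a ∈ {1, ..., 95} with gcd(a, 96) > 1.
nonzero zero-divisors of Z/96Z = {2, 3, 4, 6, 8, 9, 10, 12, 14, 15, 16, 18, 20, 21, 22, 24, 26, 27, 28, 30, 32, 33, 34, 36, 38, 39, 40, 42, 44, 45, 46, 48, 50, 51, 52, 54, 56, 57, 58, 60, 62, 63, 64, 66, 68, 69, 70, 72, 74, 75, 76, 78, 80, 81, 82, 84, 86, 87, 88, 90, 92, 93, 94}

An element a ∈ Z/96Z (with a ≠ 0) is a zero-divisor iff gcd(a, 96) > 1 (because a is a unit precisely when gcd(a, n) = 1, and in Z/nZ every nonzero, non-unit element is a zero-divisor). Scan a = 1, ..., 95 and keep those with gcd(a, 96) > 1:
  gcd(2, 96) = 2, gcd(3, 96) = 3, gcd(4, 96) = 4, gcd(6, 96) = 6, gcd(8, 96) = 8, gcd(9, 96) = 3, gcd(10, 96) = 2, gcd(12, 96) = 12, gcd(14, 96) = 2, gcd(15, 96) = 3, gcd(16, 96) = 16, gcd(18, 96) = 6, gcd(20, 96) = 4, gcd(21, 96) = 3, gcd(22, 96) = 2, gcd(24, 96) = 24, gcd(26, 96) = 2, gcd(27, 96) = 3, gcd(28, 96) = 4, gcd(30, 96) = 6, gcd(32, 96) = 32, gcd(33, 96) = 3, gcd(34, 96) = 2, gcd(36, 96) = 12, gcd(38, 96) = 2, gcd(39, 96) = 3, gcd(40, 96) = 8, gcd(42, 96) = 6, gcd(44, 96) = 4, gcd(45, 96) = 3, gcd(46, 96) = 2, gcd(48, 96) = 48, gcd(50, 96) = 2, gcd(51, 96) = 3, gcd(52, 96) = 4, gcd(54, 96) = 6, gcd(56, 96) = 8, gcd(57, 96) = 3, gcd(58, 96) = 2, gcd(60, 96) = 12, gcd(62, 96) = 2, gcd(63, 96) = 3, gcd(64, 96) = 32, gcd(66, 96) = 6, gcd(68, 96) = 4, gcd(69, 96) = 3, gcd(70, 96) = 2, gcd(72, 96) = 24, gcd(74, 96) = 2, gcd(75, 96) = 3, gcd(76, 96) = 4, gcd(78, 96) = 6, gcd(80, 96) = 16, gcd(81, 96) = 3, gcd(82, 96) = 2, gcd(84, 96) = 12, gcd(86, 96) = 2, gcd(87, 96) = 3, gcd(88, 96) = 8, gcd(90, 96) = 6, gcd(92, 96) = 4, gcd(93, 96) = 3, gcd(94, 96) = 2.
All other a ∈ {1, ..., 95} have gcd(a, 96) = 1 and are units. So the nonzero zero-divisors are exactly the 63 values of a appearing in this scan.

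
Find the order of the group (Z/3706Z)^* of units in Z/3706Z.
(Z/3706Z)^* consists of the classes a with gcd(a, 3706) = 1, so its order is φ(3706). φ is multiplicative, with φ(p^e) = p^e − p^(e−1). Factorise 3706 = 2 · 17 · 109. Then
  φ(3706) = (2 − 1) · (17 − 1) · (109 − 1) = 1 · 16 · 108 = 1728.
Thus |(Z/3706Z)^*| = 1728.

Final answer: |(Z/3706Z)^*| = 1728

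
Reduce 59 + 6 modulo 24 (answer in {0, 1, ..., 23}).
17

Reduce the summands first: 59 ≡ 11 (mod 24), so 59 + 6 ≡ 11 + 6 (mod 24). 11 + 6 = 17; 17 = 0·24 + 17, so (59 + 6) mod 24 = 17.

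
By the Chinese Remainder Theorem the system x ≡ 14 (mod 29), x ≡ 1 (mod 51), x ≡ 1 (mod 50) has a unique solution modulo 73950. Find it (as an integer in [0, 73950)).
x ≡ 20401 (mod 73950); the representative in [0, 73950) is 20401

The moduli 29, 51, 50 are pairwise coprime, so by the CRT there is a unique solution mod 29·51·50 = 73950.
Solve by successive substitution. Start with x ≡ 14 (mod 29).
  Combine with x ≡ 1 (mod 51): write x = 14 + 29·t and require 14 + 29·t ≡ 1 (mod 51), i.e. 29·t ≡ 1 − 14 ≡ 38 (mod 51). Since 29^(−1) ≡ 44 (mod 51), t ≡ 44·38 ≡ 40 (mod 51). So x ≡ 14 + 29·40 = 1174 (mod 1479).
  Combine with x ≡ 1 (mod 50): write x = 1174 + 1479·t and require 1174 + 1479·t ≡ 1 (mod 50), i.e. 1479·t ≡ 1 − 1174 ≡ 27 (mod 50). Since 1479^(−1) ≡ 19 (mod 50) (1479 ≡ 29 (mod 50)), t ≡ 19·27 ≡ 13 (mod 50). So x ≡ 1174 + 1479·13 = 20401 (mod 73950).
Unique solution in [0, 73950): x = 20401.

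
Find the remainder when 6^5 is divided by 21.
Use repeated squaring. Binary(5) = 101. Walk through the bits of the exponent 5 left-to-right: at each bit after the leading one, square the running value, then multiply by 6 if the bit is 1 (always reducing mod 21):
  bit 1 = 1 (leading): start with 6.
  bit 2 = 0: square 6^2 = 36 ≡ 15 (mod 21).
  bit 3 = 1: square 15^2 = 225 ≡ 15; bit is 1, so multiply 15·6 = 90 ≡ 6 (mod 21).
Final value: 6^5 ≡ 6 (mod 21).

Final answer: 6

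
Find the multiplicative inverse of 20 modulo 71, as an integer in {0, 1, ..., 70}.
20^(−1) ≡ 32 (mod 71)

Apply the extended Euclidean algorithm to (71, 20), tracking rows (r, s, t) with s·71 + t·20 = r. Each division r_prev = q·r_cur + r_new produces the new row as (previous row) − q·(current row):
  row A: (71, 1, 0)   [1·71 + 0·20 = 71]
  row B: (20, 0, 1)   [0·71 + 1·20 = 20]
  71 = 3·20 + 11   → row C = row A − 3·row B = (11, 1, −3)   [check: 1·71 − 3·20 = 11]
  20 = 1·11 + 9   → row D = row B − 1·row C = (9, −1, 4)   [check: −1·71 + 4·20 = 9]
  11 = 1·9 + 2   → row E = row C − 1·row D = (2, 2, −7)   [check: 2·71 − 7·20 = 2]
  9 = 4·2 + 1   → row F = row D − 4·row E = (1, −9, 32)   [check: −9·71 + 32·20 = 1]
  2 = 2·1 + 0   → remainder 0, stop. gcd = 1 (last nonzero row F).
The gcd is 1, so 20 is invertible mod 71. The last nonzero row gives −9·71 + 32·20 = 1, so t = 32. So 20^(−1) ≡ 32 (mod 71). Verify: 20 · 32 = 640 ≡ 1 (mod 71). ✓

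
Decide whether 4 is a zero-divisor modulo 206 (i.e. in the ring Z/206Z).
YES

gcd(4, 206) = 2 > 1, so 4 is not a unit in Z/206Z. In Z/nZ every nonzero non-unit is a zero-divisor: explicitly, take b = 206/gcd = 103 ≠ 0 (mod 206); then 4·103 = 412 = 2·206, i.e. 4·103 ≡ 0 (mod 206). So 4 is a zero-divisor.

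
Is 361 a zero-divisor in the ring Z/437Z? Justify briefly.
gcd(361, 437) = 19 > 1, so 361 is not a unit in Z/437Z. In Z/nZ every nonzero non-unit is a zero-divisor: explicitly, take b = 437/gcd = 23 ≠ 0 (mod 437); then 361·23 = 8303 = 19·437, i.e. 361·23 ≡ 0 (mod 437). So 361 is a zero-divisor.

Final answer: YES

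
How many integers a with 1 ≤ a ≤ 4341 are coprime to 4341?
The number of a ∈ {1, ..., 4341} with gcd(a, 4341) = 1 is by definition Euler's totient φ(4341). φ is multiplicative, with φ(p^e) = p^e − p^(e−1). Factorise 4341 = 3 · 1447. Then
  φ(4341) = (3 − 1) · (1447 − 1) = 2 · 1446 = 2892.
So there are 2892 such integers.

Final answer: 2892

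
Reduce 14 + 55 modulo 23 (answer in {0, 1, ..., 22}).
Reduce the summands first: 55 ≡ 9 (mod 23), so 14 + 55 ≡ 14 + 9 (mod 23). 14 + 9 = 23; 23 = 1·23 + 0, so (14 + 55) mod 23 = 0.

Final answer: 0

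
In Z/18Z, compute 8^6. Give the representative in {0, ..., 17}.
10

Use repeated squaring. Binary(6) = 110. Walk through the bits of the exponent 6 left-to-right: at each bit after the leading one, square the running value, then multiply by 8 if the bit is 1 (always reducing mod 18):
  bit 1 = 1 (leading): start with 8.
  bit 2 = 1: square 8^2 = 64 ≡ 10; bit is 1, so multiply 10·8 = 80 ≡ 8 (mod 18).
  bit 3 = 0: square 8^2 = 64 ≡ 10 (mod 18).
Final value: 8^6 ≡ 10 (mod 18).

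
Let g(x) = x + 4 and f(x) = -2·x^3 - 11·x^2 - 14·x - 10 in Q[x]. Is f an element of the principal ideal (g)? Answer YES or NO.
In Q[x] the ideal (g) consists of all multiples of g, so f ∈ (g) iff g | f, i.e. iff the remainder of f on division by g is 0. Divide f by g (g is monic, so eliminate the leading term of the running remainder at each step):
  leading term -2·x^3: subtract (-2·x^2)·g(x) = -2·x^3 - 8·x^2, leaving -3·x^2 - 14·x - 10
  leading term -3·x^2: subtract (-3·x)·g(x) = -3·x^2 - 12·x, leaving -2·x - 10
  leading term -2·x: subtract (-2)·g(x) = -2·x - 8, leaving -2
The remainder r(x) = -2 ≠ 0 (and deg r < deg g), so g ∤ f, i.e. f ∉ (g).

Final answer: NO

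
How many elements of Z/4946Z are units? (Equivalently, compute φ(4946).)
Z/4946Z has φ(4946) = 2472 units

An element a ∈ Z/4946Z is a unit iff gcd(a, 4946) = 1, so the number of units is φ(4946). φ is multiplicative, with φ(p^e) = p^e − p^(e−1). Factorise 4946 = 2 · 2473. Then
  φ(4946) = (2 − 1) · (2473 − 1) = 1 · 2472 = 2472.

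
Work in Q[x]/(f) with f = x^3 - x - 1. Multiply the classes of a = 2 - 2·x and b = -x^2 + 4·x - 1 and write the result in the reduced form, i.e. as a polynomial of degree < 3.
First multiply in Q[x] without reducing: a · b = 2·x^3 - 10·x^2 + 10·x - 2. Now divide by f(x) = x^3 - x - 1, eliminating the leading term at each step:
  leading term 2·x^3: subtract (2)·f(x) = 2·x^3 - 2·x - 2, leaving -10·x^2 + 12·x
The degree is now < 3, so this is the remainder. Hence a · b ≡ -10·x^2 + 12·x in Q[x]/(f).

Final answer: a · b ≡ -10·x^2 + 12·x (mod f(x))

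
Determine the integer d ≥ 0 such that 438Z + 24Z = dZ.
In the PID Z, (a, b) is generated by gcd(a, b). Compute gcd(438, 24) with the extended Euclidean algorithm, tracking rows (r, s, t) with s·438 + t·24 = r:
  row A: (438, 1, 0)   [1·438 + 0·24 = 438]
  row B: (24, 0, 1)   [0·438 + 1·24 = 24]
  438 = 18·24 + 6   → row C = row A − 18·row B = (6, 1, −18)   [check: 1·438 − 18·24 = 6]
  24 = 4·6 + 0   → remainder 0, stop. gcd = 6 (last nonzero row C).
So gcd(438, 24) = 6, with Bézout identity 1·438 − 18·24 = 6. Containment (⊇): the Bézout identity exhibits 6 as an element of (438, 24), giving (6) ⊆ (438, 24). Containment (⊆): since 6 | 438 and 6 | 24 (438 = 6·73, 24 = 6·4), every Z-linear combination of 438 and 24 is divisible by 6, so (438, 24) ⊆ (6). Therefore (438, 24) = (6), d = 6.

Final answer: (438, 24) = (6); d = 6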